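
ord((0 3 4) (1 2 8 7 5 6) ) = 6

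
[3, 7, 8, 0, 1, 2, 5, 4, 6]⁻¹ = [3, 4, 5, 0, 7, 6, 8, 1, 2]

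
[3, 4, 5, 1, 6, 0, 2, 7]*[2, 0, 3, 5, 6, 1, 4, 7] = [5, 6, 1, 0, 4, 2, 3, 7]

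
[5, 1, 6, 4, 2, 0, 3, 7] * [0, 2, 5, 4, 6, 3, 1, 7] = [3, 2, 1, 6, 5, 0, 4, 7]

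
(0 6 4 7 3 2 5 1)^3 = (0 7 5 6 3 1 4 2)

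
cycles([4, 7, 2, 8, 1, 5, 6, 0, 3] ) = (0 4 1 7)(3 8)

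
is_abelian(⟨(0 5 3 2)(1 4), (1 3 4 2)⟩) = no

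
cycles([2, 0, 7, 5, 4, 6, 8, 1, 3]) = (0 2 7 1)(3 5 6 8)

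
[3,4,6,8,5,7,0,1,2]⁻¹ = [6,7,8,0,1,4,2,5,3]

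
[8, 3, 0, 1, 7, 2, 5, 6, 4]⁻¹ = [2, 3, 5, 1, 8, 6, 7, 4, 0]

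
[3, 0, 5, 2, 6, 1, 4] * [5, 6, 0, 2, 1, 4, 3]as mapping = [0→2, 1→5, 2→4, 3→0, 4→3, 5→6, 6→1]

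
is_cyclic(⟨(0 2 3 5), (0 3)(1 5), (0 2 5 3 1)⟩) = no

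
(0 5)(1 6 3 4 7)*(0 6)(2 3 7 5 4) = (0 4 5 6 7 1)(2 3)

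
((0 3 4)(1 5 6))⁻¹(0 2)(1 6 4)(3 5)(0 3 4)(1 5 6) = (0 5 1)(2 3)(4 6)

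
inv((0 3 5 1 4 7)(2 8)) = (0 7 4 1 5 3)(2 8)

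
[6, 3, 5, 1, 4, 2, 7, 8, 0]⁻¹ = [8, 3, 5, 1, 4, 2, 0, 6, 7]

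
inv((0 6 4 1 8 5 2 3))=(0 3 2 5 8 1 4 6)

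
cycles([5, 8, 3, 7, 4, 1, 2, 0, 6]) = (0 5 1 8 6 2 3 7)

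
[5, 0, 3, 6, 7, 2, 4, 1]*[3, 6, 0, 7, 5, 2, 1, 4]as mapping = [0→2, 1→3, 2→7, 3→1, 4→4, 5→0, 6→5, 7→6]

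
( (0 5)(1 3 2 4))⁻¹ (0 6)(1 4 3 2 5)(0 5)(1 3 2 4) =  (0 3 1 2 4)(5 6)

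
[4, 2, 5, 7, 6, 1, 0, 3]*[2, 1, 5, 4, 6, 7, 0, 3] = [6, 5, 7, 3, 0, 1, 2, 4]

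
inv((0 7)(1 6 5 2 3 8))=(0 7)(1 8 3 2 5 6)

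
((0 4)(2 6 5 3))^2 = (2 5)(3 6)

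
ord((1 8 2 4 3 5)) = 6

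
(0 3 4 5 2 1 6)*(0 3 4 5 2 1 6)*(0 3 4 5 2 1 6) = (0 5 6 4 1 3 2) 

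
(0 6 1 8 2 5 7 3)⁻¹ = (0 3 7 5 2 8 1 6)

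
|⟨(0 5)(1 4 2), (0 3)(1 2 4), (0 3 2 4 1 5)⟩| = 720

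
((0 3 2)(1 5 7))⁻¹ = (0 2 3)(1 7 5)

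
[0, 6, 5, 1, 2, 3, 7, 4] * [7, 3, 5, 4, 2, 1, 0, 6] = [7, 0, 1, 3, 5, 4, 6, 2]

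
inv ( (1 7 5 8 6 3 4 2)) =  (1 2 4 3 6 8 5 7)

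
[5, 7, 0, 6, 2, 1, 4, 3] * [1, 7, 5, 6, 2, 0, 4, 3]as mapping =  [0→0, 1→3, 2→1, 3→4, 4→5, 5→7, 6→2, 7→6]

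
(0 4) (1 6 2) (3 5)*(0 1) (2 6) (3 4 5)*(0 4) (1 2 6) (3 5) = (0 3 5) (1 6) (2 4) 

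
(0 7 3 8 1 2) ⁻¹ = (0 2 1 8 3 7) 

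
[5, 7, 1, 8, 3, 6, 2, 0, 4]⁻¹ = [7, 2, 6, 4, 8, 0, 5, 1, 3]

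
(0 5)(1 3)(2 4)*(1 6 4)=(0 5)(1 3 6 4 2)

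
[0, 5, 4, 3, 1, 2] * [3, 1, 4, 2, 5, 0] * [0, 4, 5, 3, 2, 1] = [3, 0, 1, 5, 4, 2]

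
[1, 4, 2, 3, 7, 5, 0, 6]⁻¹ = [6, 0, 2, 3, 1, 5, 7, 4]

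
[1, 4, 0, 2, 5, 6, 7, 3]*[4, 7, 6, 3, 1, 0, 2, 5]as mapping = [0→7, 1→1, 2→4, 3→6, 4→0, 5→2, 6→5, 7→3]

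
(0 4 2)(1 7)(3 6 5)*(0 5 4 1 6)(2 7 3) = (0 1 3)(2 5)(4 7 6)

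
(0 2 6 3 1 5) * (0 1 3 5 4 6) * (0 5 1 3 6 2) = (1 4 2 5 3 6)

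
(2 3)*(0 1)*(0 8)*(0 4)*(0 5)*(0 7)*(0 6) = (0 1 8 4 5 7 6)(2 3)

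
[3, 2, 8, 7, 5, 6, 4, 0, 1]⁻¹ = [7, 8, 1, 0, 6, 4, 5, 3, 2]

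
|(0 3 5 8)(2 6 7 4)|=4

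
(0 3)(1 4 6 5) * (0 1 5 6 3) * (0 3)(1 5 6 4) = (0 3 5 6 4)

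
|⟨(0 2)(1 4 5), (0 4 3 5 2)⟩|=720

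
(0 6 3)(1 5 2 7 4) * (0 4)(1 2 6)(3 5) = (0 1 3 4 2 7)(5 6)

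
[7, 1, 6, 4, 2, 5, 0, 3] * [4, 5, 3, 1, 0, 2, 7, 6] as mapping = [0→6, 1→5, 2→7, 3→0, 4→3, 5→2, 6→4, 7→1] 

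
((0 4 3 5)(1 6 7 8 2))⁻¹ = (0 5 3 4)(1 2 8 7 6)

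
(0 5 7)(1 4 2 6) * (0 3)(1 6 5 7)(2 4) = (0 7 3)(1 2 5)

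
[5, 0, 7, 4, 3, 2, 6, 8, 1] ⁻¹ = [1, 8, 5, 4, 3, 0, 6, 2, 7] 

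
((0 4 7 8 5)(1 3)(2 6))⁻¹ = (0 5 8 7 4)(1 3)(2 6)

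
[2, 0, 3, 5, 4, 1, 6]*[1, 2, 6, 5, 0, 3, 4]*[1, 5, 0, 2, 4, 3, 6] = [6, 5, 3, 2, 1, 0, 4]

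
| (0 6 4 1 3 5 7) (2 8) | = 14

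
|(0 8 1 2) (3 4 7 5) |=4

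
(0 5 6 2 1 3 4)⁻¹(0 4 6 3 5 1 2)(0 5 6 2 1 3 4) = (0 2 4 6 3 1 5)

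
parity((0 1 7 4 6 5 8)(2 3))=odd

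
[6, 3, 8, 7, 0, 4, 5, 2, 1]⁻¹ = [4, 8, 7, 1, 5, 6, 0, 3, 2]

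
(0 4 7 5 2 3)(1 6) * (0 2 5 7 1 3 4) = (1 6 3 2 4)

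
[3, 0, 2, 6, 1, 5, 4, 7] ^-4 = [3, 0, 2, 6, 1, 5, 4, 7] 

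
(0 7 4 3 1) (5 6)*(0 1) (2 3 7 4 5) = (0 4 7 5 6 2 3) 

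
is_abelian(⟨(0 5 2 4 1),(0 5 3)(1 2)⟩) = no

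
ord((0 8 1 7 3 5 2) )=7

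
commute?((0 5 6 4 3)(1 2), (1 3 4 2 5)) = no:(0 5 6 4 3)(1 2) * (1 3 4 2 5) = (0 1 5 6 2 3), (1 3 4 2 5) * (0 5 6 4 3)(1 2) = (0 5 2 6 4 1)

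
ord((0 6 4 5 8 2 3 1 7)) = 9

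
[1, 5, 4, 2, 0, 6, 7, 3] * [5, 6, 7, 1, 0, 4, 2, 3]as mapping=[0→6, 1→4, 2→0, 3→7, 4→5, 5→2, 6→3, 7→1]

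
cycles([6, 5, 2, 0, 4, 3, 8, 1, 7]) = (0 6 8 7 1 5 3)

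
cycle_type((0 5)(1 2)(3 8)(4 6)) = 2^4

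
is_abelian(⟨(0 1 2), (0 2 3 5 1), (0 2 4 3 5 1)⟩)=no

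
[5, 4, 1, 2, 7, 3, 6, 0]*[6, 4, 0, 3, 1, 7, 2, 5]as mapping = [0→7, 1→1, 2→4, 3→0, 4→5, 5→3, 6→2, 7→6]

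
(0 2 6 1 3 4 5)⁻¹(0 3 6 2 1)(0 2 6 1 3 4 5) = (1 6 3 2 4)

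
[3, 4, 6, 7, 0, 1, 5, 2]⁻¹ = [4, 5, 7, 0, 1, 6, 2, 3]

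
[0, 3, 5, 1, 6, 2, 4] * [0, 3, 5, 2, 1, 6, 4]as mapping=[0→0, 1→2, 2→6, 3→3, 4→4, 5→5, 6→1]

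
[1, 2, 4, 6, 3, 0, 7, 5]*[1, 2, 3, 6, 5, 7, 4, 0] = [2, 3, 5, 4, 6, 1, 0, 7]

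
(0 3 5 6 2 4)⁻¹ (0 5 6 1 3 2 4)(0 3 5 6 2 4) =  (0 3 6 2 1 5 4)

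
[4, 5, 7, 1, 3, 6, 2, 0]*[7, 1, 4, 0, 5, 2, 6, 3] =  [5, 2, 3, 1, 0, 6, 4, 7]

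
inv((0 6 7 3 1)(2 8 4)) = (0 1 3 7 6)(2 4 8)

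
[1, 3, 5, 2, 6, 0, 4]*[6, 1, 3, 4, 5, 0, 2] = [1, 4, 0, 3, 2, 6, 5]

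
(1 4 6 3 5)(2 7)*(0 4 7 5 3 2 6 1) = (0 4 1 7 6 2 5)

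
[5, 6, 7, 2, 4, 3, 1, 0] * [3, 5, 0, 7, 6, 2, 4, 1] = [2, 4, 1, 0, 6, 7, 5, 3]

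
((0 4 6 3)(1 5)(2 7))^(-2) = (0 6)(3 4)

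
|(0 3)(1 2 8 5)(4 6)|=4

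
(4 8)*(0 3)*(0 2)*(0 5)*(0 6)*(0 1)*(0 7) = (0 3 2 5 6 1 7)(4 8)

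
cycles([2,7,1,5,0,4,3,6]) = (0 2 1 7 6 3 5 4)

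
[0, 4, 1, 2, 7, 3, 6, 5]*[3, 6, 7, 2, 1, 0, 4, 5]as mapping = [0→3, 1→1, 2→6, 3→7, 4→5, 5→2, 6→4, 7→0]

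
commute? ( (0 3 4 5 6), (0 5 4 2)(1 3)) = no: (0 3 4 5 6) * (0 5 4 2)(1 3) = (0 1 3 2)(5 6), (0 5 4 2)(1 3) * (0 3 4 5 6) = (0 6)(1 4 2 3)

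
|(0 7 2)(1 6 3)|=3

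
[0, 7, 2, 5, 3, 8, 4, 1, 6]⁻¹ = [0, 7, 2, 4, 6, 3, 8, 1, 5]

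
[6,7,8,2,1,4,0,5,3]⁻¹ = [6,4,3,8,5,7,0,1,2]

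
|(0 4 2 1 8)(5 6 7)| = 15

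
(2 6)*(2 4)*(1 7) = (1 7)(2 6 4)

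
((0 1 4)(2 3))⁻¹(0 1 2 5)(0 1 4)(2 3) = (1 4 3 5)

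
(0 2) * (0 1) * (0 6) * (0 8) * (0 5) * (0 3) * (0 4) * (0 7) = (0 2 1 6 8 5 3 4 7)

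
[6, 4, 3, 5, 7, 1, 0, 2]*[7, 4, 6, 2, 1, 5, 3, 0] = [3, 1, 2, 5, 0, 4, 7, 6]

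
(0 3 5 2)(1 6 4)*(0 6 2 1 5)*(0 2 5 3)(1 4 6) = (1 5 4 3 2)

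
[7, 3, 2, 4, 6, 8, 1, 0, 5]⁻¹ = [7, 6, 2, 1, 3, 8, 4, 0, 5]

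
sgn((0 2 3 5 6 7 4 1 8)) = 1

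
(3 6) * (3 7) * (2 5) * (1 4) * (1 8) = (1 4 8)(2 5)(3 6 7)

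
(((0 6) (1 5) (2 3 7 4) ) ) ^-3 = (0 6) (1 5) (2 3 7 4) 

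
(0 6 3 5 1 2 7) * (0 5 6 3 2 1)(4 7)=(0 3 6 2 4 7 5)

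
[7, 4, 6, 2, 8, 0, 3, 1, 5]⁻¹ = [5, 7, 3, 6, 1, 8, 2, 0, 4]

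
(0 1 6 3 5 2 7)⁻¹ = (0 7 2 5 3 6 1)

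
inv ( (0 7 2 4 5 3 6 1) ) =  (0 1 6 3 5 4 2 7) 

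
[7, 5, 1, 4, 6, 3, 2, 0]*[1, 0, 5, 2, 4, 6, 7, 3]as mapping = [0→3, 1→6, 2→0, 3→4, 4→7, 5→2, 6→5, 7→1]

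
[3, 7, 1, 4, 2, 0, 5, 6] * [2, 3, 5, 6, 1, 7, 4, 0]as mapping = [0→6, 1→0, 2→3, 3→1, 4→5, 5→2, 6→7, 7→4]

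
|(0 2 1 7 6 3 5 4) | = 8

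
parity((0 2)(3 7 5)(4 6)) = even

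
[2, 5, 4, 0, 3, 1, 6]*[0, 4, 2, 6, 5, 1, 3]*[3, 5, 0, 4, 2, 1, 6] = [0, 5, 1, 3, 6, 2, 4] 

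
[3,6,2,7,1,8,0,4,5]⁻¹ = [6,4,2,0,7,8,1,3,5]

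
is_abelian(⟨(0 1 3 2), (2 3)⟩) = no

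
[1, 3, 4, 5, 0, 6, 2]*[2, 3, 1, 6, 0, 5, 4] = [3, 6, 0, 5, 2, 4, 1]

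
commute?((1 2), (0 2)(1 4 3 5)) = no:(1 2)*(0 2)(1 4 3 5) = (0 2 4 3 5 1), (0 2)(1 4 3 5)*(1 2) = (0 1 4 3 5 2)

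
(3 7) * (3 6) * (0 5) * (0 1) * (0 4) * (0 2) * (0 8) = (0 5 1 4 2 8)(3 7 6)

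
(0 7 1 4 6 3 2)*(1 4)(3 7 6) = (0 6 7 4 3 2)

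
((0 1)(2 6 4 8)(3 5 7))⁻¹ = (0 1)(2 8 4 6)(3 7 5)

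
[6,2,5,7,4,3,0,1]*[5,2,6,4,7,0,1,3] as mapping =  [0→1,1→6,2→0,3→3,4→7,5→4,6→5,7→2] 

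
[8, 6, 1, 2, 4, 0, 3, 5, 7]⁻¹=[5, 2, 3, 6, 4, 7, 1, 8, 0]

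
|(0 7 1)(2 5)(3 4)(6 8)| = 6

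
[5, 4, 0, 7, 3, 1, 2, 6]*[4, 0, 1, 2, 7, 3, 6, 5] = [3, 7, 4, 5, 2, 0, 1, 6]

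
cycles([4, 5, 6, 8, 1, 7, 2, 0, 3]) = (0 4 1 5 7)(2 6)(3 8)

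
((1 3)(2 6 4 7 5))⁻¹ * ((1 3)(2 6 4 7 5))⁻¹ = (2 7 6 5 4)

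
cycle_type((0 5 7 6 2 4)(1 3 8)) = 3.6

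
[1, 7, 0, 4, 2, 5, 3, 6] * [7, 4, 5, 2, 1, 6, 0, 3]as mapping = [0→4, 1→3, 2→7, 3→1, 4→5, 5→6, 6→2, 7→0]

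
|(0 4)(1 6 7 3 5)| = 10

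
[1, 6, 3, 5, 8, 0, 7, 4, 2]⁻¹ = [5, 0, 8, 2, 7, 3, 1, 6, 4]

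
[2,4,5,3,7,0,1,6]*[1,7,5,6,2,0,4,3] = [5,2,0,6,3,1,7,4]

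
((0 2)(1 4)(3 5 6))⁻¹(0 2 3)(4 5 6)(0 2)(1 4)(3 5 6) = (0 5 2)(1 6 3)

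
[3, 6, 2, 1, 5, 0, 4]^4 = [4, 0, 2, 5, 1, 6, 3]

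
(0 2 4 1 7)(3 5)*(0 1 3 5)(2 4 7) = (0 4 3)(1 2 7)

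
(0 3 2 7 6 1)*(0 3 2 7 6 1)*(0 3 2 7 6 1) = (0 7)(1 2)(3 6)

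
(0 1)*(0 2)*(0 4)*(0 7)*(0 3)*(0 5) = (0 1 2 4 7 3 5)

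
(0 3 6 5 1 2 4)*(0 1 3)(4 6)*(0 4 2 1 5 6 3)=(0 4 5)(2 3)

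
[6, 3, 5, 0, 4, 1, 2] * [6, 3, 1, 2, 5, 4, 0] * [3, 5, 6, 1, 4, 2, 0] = [3, 6, 4, 0, 2, 1, 5]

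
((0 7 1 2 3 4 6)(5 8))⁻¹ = (0 6 4 3 2 1 7)(5 8)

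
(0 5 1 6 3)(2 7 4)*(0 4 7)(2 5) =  (0 2)(1 6 3 4 5)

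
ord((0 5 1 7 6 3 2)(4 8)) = 14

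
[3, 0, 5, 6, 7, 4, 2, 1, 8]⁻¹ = [1, 7, 6, 0, 5, 2, 3, 4, 8]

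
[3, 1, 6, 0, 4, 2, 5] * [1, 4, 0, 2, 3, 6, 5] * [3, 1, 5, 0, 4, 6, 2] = [5, 4, 6, 1, 0, 3, 2]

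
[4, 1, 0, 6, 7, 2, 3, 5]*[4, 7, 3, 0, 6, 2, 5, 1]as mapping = [0→6, 1→7, 2→4, 3→5, 4→1, 5→3, 6→0, 7→2]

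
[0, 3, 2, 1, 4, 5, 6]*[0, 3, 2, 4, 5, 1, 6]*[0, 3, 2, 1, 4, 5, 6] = [0, 4, 2, 1, 5, 3, 6]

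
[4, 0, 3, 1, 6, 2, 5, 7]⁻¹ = [1, 3, 5, 2, 0, 6, 4, 7]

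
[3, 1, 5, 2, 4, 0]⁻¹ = [5, 1, 3, 0, 4, 2]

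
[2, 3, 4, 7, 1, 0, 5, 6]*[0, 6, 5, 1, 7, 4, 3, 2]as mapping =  [0→5, 1→1, 2→7, 3→2, 4→6, 5→0, 6→4, 7→3]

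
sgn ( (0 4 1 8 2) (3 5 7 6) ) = -1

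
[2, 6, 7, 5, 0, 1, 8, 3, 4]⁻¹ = [4, 5, 0, 7, 8, 3, 1, 2, 6]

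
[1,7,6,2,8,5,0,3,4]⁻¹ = [6,0,3,7,8,5,2,1,4]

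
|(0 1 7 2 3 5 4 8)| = 8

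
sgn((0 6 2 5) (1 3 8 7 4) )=-1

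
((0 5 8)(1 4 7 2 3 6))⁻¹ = (0 8 5)(1 6 3 2 7 4)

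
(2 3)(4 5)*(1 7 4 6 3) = (1 7 4 5 6 3 2)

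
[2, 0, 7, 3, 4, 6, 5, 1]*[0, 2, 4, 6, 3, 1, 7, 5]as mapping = [0→4, 1→0, 2→5, 3→6, 4→3, 5→7, 6→1, 7→2]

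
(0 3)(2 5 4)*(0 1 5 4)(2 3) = (0 2 4 3 1 5)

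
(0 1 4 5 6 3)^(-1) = (0 3 6 5 4 1)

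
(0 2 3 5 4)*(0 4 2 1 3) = (0 1 3 5 2)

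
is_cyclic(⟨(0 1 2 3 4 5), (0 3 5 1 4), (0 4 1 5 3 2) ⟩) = no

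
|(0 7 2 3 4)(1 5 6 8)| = 20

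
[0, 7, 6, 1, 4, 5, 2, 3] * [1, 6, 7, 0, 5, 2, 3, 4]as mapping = [0→1, 1→4, 2→3, 3→6, 4→5, 5→2, 6→7, 7→0]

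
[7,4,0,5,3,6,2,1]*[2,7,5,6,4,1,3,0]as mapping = [0→0,1→4,2→2,3→1,4→6,5→3,6→5,7→7]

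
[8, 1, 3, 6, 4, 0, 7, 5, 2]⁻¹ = [5, 1, 8, 2, 4, 7, 3, 6, 0]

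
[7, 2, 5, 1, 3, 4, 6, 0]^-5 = [7, 1, 2, 3, 4, 5, 6, 0]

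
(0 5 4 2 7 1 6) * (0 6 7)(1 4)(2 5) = (0 2)(1 7 4 5)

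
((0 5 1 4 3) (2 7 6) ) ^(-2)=(0 4 5 3 1) (2 7 6) 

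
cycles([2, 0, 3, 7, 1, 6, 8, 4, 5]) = (0 2 3 7 4 1)(5 6 8)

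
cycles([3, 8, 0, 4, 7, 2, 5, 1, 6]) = (0 3 4 7 1 8 6 5 2)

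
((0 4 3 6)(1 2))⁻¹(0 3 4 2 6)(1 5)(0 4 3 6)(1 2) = (0 4 6 3 1)(2 5)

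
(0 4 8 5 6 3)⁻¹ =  (0 3 6 5 8 4)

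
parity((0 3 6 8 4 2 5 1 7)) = even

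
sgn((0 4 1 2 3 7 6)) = 1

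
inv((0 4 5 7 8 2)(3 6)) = (0 2 8 7 5 4)(3 6)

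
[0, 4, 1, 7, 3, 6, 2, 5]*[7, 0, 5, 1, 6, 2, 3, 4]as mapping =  [0→7, 1→6, 2→0, 3→4, 4→1, 5→3, 6→5, 7→2]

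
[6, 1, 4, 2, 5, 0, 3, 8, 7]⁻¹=[5, 1, 3, 6, 2, 4, 0, 8, 7]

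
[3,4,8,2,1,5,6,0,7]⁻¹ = [7,4,3,0,1,5,6,8,2]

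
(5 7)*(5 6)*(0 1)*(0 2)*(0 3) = (0 1 2 3)(5 7 6)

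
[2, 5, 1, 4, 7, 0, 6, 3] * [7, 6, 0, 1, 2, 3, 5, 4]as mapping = [0→0, 1→3, 2→6, 3→2, 4→4, 5→7, 6→5, 7→1]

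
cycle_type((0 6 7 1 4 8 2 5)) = 8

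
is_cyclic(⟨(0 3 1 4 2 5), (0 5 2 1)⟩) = no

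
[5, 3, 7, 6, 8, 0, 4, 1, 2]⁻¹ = [5, 7, 8, 1, 6, 0, 3, 2, 4]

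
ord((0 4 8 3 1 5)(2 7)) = 6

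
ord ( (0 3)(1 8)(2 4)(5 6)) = 2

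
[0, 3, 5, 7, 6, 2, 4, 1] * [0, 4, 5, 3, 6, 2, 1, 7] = [0, 3, 2, 7, 1, 5, 6, 4]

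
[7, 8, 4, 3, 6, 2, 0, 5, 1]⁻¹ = [6, 8, 5, 3, 2, 7, 4, 0, 1]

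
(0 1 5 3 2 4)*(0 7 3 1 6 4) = (0 6 4 7 3 2)(1 5)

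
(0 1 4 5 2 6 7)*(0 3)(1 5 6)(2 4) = (0 5 4 6 7 3)(1 2)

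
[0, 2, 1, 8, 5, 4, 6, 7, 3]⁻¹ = [0, 2, 1, 8, 5, 4, 6, 7, 3]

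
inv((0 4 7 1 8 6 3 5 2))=(0 2 5 3 6 8 1 7 4)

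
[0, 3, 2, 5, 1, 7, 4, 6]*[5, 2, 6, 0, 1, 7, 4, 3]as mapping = [0→5, 1→0, 2→6, 3→7, 4→2, 5→3, 6→1, 7→4]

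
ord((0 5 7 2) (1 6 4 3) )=4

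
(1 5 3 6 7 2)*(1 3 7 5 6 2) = (1 6 5 7)(2 3)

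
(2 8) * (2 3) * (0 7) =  (0 7)(2 8 3)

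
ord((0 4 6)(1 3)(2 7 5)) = 6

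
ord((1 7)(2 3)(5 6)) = 2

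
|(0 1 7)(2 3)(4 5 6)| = 6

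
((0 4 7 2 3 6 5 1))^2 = (0 7 3 5)(1 4 2 6)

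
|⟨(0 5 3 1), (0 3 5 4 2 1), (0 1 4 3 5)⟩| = 720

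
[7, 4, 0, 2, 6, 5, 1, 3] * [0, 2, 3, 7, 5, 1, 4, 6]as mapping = [0→6, 1→5, 2→0, 3→3, 4→4, 5→1, 6→2, 7→7]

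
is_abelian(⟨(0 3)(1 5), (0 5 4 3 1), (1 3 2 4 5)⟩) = no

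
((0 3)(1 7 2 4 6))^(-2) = (1 4 7 6 2)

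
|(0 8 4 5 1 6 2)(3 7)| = 14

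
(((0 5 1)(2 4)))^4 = (0 5 1)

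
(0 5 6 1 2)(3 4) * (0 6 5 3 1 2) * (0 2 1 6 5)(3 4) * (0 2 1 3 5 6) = (0 4)(2 6 3 5)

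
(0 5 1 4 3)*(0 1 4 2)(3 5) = (0 3 1 2)(4 5)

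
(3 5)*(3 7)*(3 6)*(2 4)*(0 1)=(0 1)(2 4)(3 5 7 6)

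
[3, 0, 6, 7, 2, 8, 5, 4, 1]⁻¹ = [1, 8, 4, 0, 7, 6, 2, 3, 5]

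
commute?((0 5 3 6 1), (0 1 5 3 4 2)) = no:(0 5 3 6 1) * (0 1 5 3 4 2) = (0 3 6 5 4 2), (0 1 5 3 4 2) * (0 5 3 6 1) = (1 3 4 2 5 6)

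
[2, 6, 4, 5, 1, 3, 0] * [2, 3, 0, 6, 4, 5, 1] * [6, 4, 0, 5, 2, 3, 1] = [6, 4, 2, 3, 5, 1, 0]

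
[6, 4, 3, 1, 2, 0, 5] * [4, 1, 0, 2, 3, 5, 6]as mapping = [0→6, 1→3, 2→2, 3→1, 4→0, 5→4, 6→5]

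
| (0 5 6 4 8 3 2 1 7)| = 9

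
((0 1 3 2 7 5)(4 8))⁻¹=(0 5 7 2 3 1)(4 8)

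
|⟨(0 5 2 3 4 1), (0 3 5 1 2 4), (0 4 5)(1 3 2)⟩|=120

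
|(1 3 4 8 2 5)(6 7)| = 6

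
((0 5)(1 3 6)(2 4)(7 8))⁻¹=(0 5)(1 6 3)(2 4)(7 8)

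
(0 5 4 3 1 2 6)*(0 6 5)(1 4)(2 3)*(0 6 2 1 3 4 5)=(0 6 2)(1 4)(3 5)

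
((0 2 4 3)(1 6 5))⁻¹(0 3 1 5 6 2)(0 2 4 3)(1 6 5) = (0 6 1 5 4 2)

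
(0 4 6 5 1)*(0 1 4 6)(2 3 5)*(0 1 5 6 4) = (0 4 1 5)(2 3 6)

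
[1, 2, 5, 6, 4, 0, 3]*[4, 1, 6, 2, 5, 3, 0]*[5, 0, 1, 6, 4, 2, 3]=[0, 3, 6, 5, 2, 4, 1]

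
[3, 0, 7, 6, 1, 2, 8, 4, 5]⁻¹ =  [1, 4, 5, 0, 7, 8, 3, 2, 6]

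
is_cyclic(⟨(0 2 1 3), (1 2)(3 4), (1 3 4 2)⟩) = no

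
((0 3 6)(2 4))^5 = (0 6 3)(2 4)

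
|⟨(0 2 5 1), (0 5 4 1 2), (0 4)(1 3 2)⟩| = 720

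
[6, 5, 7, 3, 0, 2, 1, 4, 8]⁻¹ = [4, 6, 5, 3, 7, 1, 0, 2, 8]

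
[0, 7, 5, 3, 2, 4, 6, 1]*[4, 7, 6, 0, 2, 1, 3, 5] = [4, 5, 1, 0, 6, 2, 3, 7]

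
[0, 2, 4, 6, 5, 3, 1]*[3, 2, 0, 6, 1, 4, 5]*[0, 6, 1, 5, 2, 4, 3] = [5, 0, 6, 4, 2, 3, 1]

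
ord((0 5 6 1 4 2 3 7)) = 8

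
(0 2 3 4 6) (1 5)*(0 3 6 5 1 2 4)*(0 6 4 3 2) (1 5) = (0 3 6 2 4 1 5) 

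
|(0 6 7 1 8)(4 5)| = 10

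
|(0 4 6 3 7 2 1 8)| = 8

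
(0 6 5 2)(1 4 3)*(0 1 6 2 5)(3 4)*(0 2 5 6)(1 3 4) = (0 5 6 2 3)(1 4)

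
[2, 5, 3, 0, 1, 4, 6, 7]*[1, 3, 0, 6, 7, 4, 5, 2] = [0, 4, 6, 1, 3, 7, 5, 2]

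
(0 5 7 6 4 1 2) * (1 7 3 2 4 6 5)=(0 1 4 7 5 3 2)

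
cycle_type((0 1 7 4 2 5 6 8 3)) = 9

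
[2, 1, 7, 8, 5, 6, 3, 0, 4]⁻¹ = [7, 1, 0, 6, 8, 4, 5, 2, 3]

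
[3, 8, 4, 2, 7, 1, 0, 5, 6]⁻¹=[6, 5, 3, 0, 2, 7, 8, 4, 1]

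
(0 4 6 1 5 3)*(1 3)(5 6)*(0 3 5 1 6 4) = (1 4)(5 6)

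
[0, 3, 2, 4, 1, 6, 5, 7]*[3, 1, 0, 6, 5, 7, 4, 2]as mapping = [0→3, 1→6, 2→0, 3→5, 4→1, 5→4, 6→7, 7→2]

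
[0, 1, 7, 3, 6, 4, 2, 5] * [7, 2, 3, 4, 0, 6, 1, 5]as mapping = [0→7, 1→2, 2→5, 3→4, 4→1, 5→0, 6→3, 7→6]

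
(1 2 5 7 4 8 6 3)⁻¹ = (1 3 6 8 4 7 5 2)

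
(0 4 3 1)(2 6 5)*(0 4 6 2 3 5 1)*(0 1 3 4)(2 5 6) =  (0 2 5 4 6 3 1)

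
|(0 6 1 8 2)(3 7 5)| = 15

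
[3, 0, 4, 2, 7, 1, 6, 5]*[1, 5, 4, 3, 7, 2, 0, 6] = [3, 1, 7, 4, 6, 5, 0, 2]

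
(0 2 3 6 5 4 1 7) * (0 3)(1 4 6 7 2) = (0 1 2)(3 7)(5 6)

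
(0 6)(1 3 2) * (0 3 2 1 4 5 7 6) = (1 2 4 5 7 6 3)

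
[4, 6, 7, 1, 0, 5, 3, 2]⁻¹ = [4, 3, 7, 6, 0, 5, 1, 2]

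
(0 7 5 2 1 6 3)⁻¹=(0 3 6 1 2 5 7)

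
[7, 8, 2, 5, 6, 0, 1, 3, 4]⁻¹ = [5, 6, 2, 7, 8, 3, 4, 0, 1]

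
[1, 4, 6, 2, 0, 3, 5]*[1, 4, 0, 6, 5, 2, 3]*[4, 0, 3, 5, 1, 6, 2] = [1, 6, 5, 4, 0, 2, 3] 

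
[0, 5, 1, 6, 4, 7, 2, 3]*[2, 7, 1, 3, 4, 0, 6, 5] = [2, 0, 7, 6, 4, 5, 1, 3]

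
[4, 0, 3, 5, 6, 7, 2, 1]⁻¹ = [1, 7, 6, 2, 0, 3, 4, 5]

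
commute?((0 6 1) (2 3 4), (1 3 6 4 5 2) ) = no:(0 6 1) (2 3 4)*(1 3 6 4 5 2) = (0 4 1) (2 6 3 5), (1 3 6 4 5 2)*(0 6 1) (2 3 4) = (0 6 2) (1 4 5 3) 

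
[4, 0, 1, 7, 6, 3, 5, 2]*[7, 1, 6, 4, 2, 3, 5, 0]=[2, 7, 1, 0, 5, 4, 3, 6]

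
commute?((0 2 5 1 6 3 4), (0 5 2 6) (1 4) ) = no:(0 2 5 1 6 3 4) * (0 5 2 6) (1 4) = (0 6 3 1) (4 5), (0 5 2 6) (1 4) * (0 2 5 1 6 3 4) = (0 1) (2 3 4 6) 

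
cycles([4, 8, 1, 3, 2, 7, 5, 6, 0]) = (0 4 2 1 8)(5 7 6)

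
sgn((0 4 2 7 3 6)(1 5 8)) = -1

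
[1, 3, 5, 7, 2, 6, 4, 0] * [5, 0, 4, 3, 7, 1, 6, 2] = [0, 3, 1, 2, 4, 6, 7, 5]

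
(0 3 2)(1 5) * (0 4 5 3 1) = (0 1 3 2 4 5)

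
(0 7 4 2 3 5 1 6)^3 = (0 2 1 7 3 6 4 5)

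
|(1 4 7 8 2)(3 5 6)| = 15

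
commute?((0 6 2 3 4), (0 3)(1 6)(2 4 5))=no:(0 6 2 3 4) * (0 3)(1 6)(2 4 5)=(0 1 6 4 3 5 2), (0 3)(1 6)(2 4 5) * (0 6 2 3 4)=(0 4 5 3 6 1 2)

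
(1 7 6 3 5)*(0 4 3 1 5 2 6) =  (0 4 3 2 6 1 7)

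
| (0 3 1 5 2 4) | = 6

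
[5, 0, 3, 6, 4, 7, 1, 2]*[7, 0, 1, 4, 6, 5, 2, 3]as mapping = [0→5, 1→7, 2→4, 3→2, 4→6, 5→3, 6→0, 7→1]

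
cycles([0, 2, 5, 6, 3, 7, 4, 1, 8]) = (1 2 5 7) (3 6 4) 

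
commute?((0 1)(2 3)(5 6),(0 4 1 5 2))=no:(0 1)(2 3)(5 6) * (0 4 1 5 2)=(0 5 6 2 3)(1 4),(0 4 1 5 2) * (0 1)(2 3)(5 6)=(0 4)(1 6 5 3 2)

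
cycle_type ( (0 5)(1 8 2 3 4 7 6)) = 2.7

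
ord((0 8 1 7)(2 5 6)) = 12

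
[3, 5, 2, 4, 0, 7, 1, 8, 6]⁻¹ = [4, 6, 2, 0, 3, 1, 8, 5, 7]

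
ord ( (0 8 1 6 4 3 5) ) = 7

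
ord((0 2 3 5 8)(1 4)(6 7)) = 10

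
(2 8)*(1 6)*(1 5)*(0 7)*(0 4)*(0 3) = (0 7 4 3)(1 6 5)(2 8)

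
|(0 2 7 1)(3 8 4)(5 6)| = 12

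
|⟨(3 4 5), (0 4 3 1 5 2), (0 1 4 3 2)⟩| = 720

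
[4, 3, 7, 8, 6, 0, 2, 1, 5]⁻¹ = [5, 7, 6, 1, 0, 8, 4, 2, 3]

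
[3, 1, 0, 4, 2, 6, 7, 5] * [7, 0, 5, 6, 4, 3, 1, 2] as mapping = [0→6, 1→0, 2→7, 3→4, 4→5, 5→1, 6→2, 7→3] 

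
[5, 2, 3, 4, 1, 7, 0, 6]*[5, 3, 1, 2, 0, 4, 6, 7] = [4, 1, 2, 0, 3, 7, 5, 6]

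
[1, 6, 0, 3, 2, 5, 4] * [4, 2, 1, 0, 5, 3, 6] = [2, 6, 4, 0, 1, 3, 5]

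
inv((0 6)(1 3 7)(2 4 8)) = (0 6)(1 7 3)(2 8 4)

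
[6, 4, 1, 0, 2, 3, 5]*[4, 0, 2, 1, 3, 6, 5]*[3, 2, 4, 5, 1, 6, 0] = [6, 5, 3, 1, 4, 2, 0]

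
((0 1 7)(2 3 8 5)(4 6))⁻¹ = (0 7 1)(2 5 8 3)(4 6)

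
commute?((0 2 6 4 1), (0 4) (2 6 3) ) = no:(0 2 6 4 1) * (0 4) (2 6 3) = (0 6) (1 4) (2 3), (0 4) (2 6 3) * (0 2 6 4 1) = (0 1) (2 4) (3 6) 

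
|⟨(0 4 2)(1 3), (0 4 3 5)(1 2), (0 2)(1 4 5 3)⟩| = 720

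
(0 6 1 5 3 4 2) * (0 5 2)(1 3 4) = (0 6 3 1 2 5 4)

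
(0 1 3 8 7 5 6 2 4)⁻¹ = (0 4 2 6 5 7 8 3 1)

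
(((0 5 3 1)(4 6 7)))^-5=(0 1 3 5)(4 6 7)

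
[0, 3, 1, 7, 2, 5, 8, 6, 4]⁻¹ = [0, 2, 4, 1, 8, 5, 7, 3, 6]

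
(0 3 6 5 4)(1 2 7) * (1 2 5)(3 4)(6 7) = (0 4)(1 5 3 7 2 6)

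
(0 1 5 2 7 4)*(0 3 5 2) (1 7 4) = (0 7 1 2 4 3 5) 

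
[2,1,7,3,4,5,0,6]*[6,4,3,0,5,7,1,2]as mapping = [0→3,1→4,2→2,3→0,4→5,5→7,6→6,7→1]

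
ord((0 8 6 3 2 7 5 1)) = 8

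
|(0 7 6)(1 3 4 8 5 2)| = 6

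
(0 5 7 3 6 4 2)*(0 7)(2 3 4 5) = (0 2 7 4 3 6 5)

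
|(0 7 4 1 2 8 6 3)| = 8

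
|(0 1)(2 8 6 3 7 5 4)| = 14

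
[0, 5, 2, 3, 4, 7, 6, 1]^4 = [0, 5, 2, 3, 4, 7, 6, 1]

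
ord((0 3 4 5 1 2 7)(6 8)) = 14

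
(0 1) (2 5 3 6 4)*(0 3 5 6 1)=(1 3) (2 6 4) 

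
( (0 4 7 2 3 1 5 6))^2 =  (0 7 3 5)(1 6 4 2)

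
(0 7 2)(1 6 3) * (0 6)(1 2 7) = (0 1)(2 6 3)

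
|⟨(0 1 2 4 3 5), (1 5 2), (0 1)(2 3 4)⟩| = 720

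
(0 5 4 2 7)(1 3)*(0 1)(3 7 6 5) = (0 3)(1 7)(2 6 5 4)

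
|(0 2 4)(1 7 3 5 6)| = 15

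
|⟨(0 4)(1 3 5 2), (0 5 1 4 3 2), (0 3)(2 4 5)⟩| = 720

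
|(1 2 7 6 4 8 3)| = 7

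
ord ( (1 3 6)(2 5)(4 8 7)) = 6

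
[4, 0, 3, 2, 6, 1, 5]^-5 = [0, 1, 3, 2, 4, 5, 6]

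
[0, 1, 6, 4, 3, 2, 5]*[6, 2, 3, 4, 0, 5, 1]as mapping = [0→6, 1→2, 2→1, 3→0, 4→4, 5→3, 6→5]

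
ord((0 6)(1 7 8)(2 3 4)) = 6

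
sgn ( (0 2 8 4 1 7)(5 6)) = 1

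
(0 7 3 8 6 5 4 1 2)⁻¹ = (0 2 1 4 5 6 8 3 7)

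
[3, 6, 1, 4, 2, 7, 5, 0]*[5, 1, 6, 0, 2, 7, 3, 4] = [0, 3, 1, 2, 6, 4, 7, 5]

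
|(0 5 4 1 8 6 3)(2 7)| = 14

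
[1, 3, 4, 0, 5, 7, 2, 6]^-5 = [1, 3, 2, 0, 4, 5, 6, 7]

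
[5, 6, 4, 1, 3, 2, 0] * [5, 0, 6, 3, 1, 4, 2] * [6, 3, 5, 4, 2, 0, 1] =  [2, 5, 3, 6, 4, 1, 0]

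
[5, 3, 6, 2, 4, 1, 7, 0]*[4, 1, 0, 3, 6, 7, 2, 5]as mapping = [0→7, 1→3, 2→2, 3→0, 4→6, 5→1, 6→5, 7→4]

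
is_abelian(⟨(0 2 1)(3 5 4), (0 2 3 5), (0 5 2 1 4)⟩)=no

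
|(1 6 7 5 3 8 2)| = 7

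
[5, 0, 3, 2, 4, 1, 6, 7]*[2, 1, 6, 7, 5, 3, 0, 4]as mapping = [0→3, 1→2, 2→7, 3→6, 4→5, 5→1, 6→0, 7→4]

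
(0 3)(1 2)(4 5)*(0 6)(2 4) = (0 3 6)(1 4 5 2)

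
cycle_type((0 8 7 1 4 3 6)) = 7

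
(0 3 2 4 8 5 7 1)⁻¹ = (0 1 7 5 8 4 2 3)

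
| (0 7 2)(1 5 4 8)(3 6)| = 12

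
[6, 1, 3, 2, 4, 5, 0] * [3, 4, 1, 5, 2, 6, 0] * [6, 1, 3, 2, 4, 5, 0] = [6, 4, 5, 1, 3, 0, 2]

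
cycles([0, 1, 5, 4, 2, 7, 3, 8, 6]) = (2 5 7 8 6 3 4)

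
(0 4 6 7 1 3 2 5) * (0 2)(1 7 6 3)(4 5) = (0 5 2 4 3)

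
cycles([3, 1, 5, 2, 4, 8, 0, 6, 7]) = (0 3 2 5 8 7 6)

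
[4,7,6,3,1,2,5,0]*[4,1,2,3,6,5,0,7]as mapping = [0→6,1→7,2→0,3→3,4→1,5→2,6→5,7→4]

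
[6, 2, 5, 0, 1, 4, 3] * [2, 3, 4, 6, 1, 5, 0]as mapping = [0→0, 1→4, 2→5, 3→2, 4→3, 5→1, 6→6]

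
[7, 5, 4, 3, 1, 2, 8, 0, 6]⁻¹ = [7, 4, 5, 3, 2, 1, 8, 0, 6]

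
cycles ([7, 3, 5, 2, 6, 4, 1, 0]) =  (0 7)(1 3 2 5 4 6)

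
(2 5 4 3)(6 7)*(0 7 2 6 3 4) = (0 7 3 6 2 5)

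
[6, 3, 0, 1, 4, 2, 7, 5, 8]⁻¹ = [2, 3, 5, 1, 4, 7, 0, 6, 8]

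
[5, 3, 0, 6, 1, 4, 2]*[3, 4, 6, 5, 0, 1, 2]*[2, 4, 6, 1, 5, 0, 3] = [4, 0, 1, 6, 5, 2, 3]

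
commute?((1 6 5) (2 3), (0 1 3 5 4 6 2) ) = no:(1 6 5) (2 3) * (0 1 3 5 4 6 2) = (0 1 2 5 3) (4 6), (0 1 3 5 4 6 2) * (1 6 5) (2 3) = (0 6 3 1 2) (4 5) 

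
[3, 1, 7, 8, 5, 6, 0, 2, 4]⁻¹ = [6, 1, 7, 0, 8, 4, 5, 2, 3]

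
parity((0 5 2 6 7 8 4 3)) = odd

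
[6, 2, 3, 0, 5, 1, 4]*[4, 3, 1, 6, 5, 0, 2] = [2, 1, 6, 4, 0, 3, 5]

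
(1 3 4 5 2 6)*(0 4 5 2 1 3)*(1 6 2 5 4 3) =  (0 3 4 5 6 1)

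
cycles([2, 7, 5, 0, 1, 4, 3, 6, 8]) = (0 2 5 4 1 7 6 3) 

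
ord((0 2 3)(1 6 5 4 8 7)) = 6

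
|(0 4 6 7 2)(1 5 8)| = 15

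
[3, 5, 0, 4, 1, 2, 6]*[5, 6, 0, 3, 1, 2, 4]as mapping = [0→3, 1→2, 2→5, 3→1, 4→6, 5→0, 6→4]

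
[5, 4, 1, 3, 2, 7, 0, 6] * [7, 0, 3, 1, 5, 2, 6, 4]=[2, 5, 0, 1, 3, 4, 7, 6]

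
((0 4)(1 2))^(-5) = (0 4)(1 2)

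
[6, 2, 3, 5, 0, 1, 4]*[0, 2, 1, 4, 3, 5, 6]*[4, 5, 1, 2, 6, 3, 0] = [0, 5, 6, 3, 4, 1, 2]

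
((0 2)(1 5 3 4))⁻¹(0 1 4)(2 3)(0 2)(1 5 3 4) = (0 4)(1 2 5)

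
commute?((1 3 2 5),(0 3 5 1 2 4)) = no:(1 3 2 5) * (0 3 5 1 2 4) = (0 3 4)(1 5 2),(0 3 5 1 2 4) * (1 3 2 5) = (0 2 4)(1 5 3)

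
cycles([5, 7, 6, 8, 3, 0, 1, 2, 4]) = (0 5)(1 7 2 6)(3 8 4)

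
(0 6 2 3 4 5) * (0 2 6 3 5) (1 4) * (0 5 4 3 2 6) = (0 2 4 5 6) (1 3) 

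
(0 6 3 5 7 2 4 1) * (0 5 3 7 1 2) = (0 6 7)(1 5)(2 4)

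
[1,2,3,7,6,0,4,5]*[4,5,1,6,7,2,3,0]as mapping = [0→5,1→1,2→6,3→0,4→3,5→4,6→7,7→2]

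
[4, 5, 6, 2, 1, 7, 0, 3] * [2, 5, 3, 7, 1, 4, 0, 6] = [1, 4, 0, 3, 5, 6, 2, 7] 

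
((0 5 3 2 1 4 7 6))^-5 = (0 2 7 5 1 6 3 4)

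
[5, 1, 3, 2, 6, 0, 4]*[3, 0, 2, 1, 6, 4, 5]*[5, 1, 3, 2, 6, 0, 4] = [6, 5, 1, 3, 0, 2, 4]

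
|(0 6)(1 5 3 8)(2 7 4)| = 12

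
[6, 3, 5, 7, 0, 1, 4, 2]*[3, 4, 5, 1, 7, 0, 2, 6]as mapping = [0→2, 1→1, 2→0, 3→6, 4→3, 5→4, 6→7, 7→5]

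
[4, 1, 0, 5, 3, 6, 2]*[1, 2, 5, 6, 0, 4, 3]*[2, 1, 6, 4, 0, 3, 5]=[2, 6, 1, 0, 5, 4, 3]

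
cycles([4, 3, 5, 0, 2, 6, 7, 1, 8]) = (0 4 2 5 6 7 1 3) 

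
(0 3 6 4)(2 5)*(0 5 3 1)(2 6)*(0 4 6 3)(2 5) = (0 1 4 2)(3 5)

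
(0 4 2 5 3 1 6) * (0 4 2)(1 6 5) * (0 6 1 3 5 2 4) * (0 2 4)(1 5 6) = (1 4)(2 3 5 6)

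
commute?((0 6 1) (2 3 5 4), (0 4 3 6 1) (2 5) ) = no:(0 6 1) (2 3 5 4) * (0 4 3 6 1) (2 5) = (0 1 4 5 3 2 6), (0 4 3 6 1) (2 5) * (0 6 1) (2 3 5 4) = (0 2 4 5 3 1 6) 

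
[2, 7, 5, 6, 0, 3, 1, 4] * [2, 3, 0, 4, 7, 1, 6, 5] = [0, 5, 1, 6, 2, 4, 3, 7]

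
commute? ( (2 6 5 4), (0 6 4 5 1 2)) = no: (2 6 5 4) * (0 6 4 5 1 2) = (0 6 1 2 4), (0 6 4 5 1 2) * (2 6 5 4) = (0 5 1 6 2)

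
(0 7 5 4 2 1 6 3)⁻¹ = (0 3 6 1 2 4 5 7)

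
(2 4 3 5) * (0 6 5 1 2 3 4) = (0 6 5 3 1 2)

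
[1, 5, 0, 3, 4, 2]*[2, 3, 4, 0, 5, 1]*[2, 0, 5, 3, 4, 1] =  [3, 0, 5, 2, 1, 4] 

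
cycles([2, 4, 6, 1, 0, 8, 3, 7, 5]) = (0 2 6 3 1 4)(5 8)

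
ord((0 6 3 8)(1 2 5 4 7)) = 20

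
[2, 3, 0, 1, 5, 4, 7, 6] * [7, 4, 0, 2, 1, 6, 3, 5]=[0, 2, 7, 4, 6, 1, 5, 3]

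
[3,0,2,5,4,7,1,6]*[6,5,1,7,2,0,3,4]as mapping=[0→7,1→6,2→1,3→0,4→2,5→4,6→5,7→3]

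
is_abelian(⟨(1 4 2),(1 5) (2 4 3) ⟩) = no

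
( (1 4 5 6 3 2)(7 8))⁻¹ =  (1 2 3 6 5 4)(7 8)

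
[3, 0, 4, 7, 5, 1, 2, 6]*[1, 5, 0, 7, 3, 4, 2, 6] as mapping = [0→7, 1→1, 2→3, 3→6, 4→4, 5→5, 6→0, 7→2] 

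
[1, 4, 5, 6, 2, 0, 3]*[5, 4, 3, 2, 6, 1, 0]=[4, 6, 1, 0, 3, 5, 2]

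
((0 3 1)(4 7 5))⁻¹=(0 1 3)(4 5 7)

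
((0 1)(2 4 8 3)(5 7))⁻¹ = (0 1)(2 3 8 4)(5 7)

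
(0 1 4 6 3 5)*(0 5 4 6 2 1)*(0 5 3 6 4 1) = (0 5 3 1 4 2)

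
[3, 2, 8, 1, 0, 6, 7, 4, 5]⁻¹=[4, 3, 1, 0, 7, 8, 5, 6, 2]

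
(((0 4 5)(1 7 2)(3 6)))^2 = (0 5 4)(1 2 7)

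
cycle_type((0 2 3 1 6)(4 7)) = 2.5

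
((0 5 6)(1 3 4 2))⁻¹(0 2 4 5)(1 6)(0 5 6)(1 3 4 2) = (0 3)(1 2 6 5)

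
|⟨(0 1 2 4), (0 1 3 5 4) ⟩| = 120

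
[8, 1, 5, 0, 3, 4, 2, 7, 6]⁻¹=[3, 1, 6, 4, 5, 2, 8, 7, 0]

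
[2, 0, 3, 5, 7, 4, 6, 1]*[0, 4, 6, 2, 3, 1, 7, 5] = [6, 0, 2, 1, 5, 3, 7, 4]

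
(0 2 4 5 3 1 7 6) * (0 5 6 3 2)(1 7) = (2 4 6 5)(3 7)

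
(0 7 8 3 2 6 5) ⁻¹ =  (0 5 6 2 3 8 7) 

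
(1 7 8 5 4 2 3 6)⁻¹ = (1 6 3 2 4 5 8 7)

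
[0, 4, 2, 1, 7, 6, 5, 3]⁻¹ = [0, 3, 2, 7, 1, 6, 5, 4]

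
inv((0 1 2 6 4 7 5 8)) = (0 8 5 7 4 6 2 1)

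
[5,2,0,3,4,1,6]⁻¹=[2,5,1,3,4,0,6]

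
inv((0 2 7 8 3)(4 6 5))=(0 3 8 7 2)(4 5 6)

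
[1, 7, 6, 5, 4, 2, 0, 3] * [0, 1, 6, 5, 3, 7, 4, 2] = [1, 2, 4, 7, 3, 6, 0, 5]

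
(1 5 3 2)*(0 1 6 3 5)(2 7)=(0 1)(2 6 3 7)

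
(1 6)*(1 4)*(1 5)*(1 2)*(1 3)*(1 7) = (1 6 4 5 2 3 7) 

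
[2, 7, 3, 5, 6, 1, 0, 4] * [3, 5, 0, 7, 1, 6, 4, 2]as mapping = [0→0, 1→2, 2→7, 3→6, 4→4, 5→5, 6→3, 7→1]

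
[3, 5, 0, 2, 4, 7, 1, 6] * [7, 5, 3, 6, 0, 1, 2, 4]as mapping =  [0→6, 1→1, 2→7, 3→3, 4→0, 5→4, 6→5, 7→2]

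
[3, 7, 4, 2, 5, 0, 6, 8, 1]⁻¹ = [5, 8, 3, 0, 2, 4, 6, 1, 7]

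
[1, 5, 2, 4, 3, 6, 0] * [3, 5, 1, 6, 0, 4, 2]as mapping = [0→5, 1→4, 2→1, 3→0, 4→6, 5→2, 6→3]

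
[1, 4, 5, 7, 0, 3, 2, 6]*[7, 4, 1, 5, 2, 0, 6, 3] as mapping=[0→4, 1→2, 2→0, 3→3, 4→7, 5→5, 6→1, 7→6] 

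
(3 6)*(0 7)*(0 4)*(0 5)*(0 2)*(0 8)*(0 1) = (0 7 4 5 2 8 1)(3 6)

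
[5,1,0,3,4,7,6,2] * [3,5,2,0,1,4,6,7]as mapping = [0→4,1→5,2→3,3→0,4→1,5→7,6→6,7→2]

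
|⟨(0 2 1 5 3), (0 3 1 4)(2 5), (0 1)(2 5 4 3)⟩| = 360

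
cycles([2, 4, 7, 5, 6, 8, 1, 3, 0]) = (0 2 7 3 5 8)(1 4 6)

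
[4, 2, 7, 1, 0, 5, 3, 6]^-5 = [4, 1, 2, 3, 0, 5, 6, 7]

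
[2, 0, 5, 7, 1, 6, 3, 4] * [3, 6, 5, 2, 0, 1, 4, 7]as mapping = [0→5, 1→3, 2→1, 3→7, 4→6, 5→4, 6→2, 7→0]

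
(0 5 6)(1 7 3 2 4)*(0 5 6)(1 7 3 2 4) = (0 6 5)(1 3 4 7 2)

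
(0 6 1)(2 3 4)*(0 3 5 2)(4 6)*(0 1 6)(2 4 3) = (0 3)(1 2 5 4)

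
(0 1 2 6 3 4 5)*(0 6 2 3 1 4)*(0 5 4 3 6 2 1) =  (0 3 5 2 1 6)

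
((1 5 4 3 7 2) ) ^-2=(1 7 4) (2 3 5) 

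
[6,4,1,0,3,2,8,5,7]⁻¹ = [3,2,5,4,1,7,0,8,6]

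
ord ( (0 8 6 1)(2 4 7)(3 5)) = 12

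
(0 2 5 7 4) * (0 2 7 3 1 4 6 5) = (0 7 6 5 3 1 4 2)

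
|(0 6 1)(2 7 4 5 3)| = 15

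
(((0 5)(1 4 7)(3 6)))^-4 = (1 7 4)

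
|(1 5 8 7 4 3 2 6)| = 8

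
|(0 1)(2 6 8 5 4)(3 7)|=10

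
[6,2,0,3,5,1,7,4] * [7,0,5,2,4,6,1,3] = [1,5,7,2,6,0,3,4]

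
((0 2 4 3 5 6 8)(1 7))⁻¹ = (0 8 6 5 3 4 2)(1 7)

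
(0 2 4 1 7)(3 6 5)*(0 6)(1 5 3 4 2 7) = (0 7 6 3)(4 5)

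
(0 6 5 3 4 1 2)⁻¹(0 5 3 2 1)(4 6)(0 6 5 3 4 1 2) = (0 2 6 3 4)(1 5)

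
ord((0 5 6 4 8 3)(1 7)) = 6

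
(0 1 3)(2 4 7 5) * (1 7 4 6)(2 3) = (0 7 5 3)(1 2 6)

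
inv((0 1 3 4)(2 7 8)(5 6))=(0 4 3 1)(2 8 7)(5 6)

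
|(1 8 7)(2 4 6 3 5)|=15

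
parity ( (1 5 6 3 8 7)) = odd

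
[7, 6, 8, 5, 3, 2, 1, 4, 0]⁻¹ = [8, 6, 5, 4, 7, 3, 1, 0, 2]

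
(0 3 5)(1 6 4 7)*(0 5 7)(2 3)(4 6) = (0 2 3 7 1 4)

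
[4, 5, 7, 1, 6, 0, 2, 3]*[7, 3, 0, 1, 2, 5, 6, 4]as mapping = [0→2, 1→5, 2→4, 3→3, 4→6, 5→7, 6→0, 7→1]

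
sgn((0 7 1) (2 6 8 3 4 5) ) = -1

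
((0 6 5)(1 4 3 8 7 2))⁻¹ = (0 5 6)(1 2 7 8 3 4)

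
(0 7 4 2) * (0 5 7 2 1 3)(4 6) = (0 2 5 7 6 4 1 3)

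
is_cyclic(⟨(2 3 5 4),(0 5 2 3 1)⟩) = no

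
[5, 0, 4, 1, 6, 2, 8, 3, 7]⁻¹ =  [1, 3, 5, 7, 2, 0, 4, 8, 6]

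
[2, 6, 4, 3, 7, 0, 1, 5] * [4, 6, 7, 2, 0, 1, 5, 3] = [7, 5, 0, 2, 3, 4, 6, 1]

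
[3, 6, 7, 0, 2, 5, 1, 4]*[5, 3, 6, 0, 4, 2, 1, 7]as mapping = [0→0, 1→1, 2→7, 3→5, 4→6, 5→2, 6→3, 7→4]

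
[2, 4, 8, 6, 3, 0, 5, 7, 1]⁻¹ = [5, 8, 0, 4, 1, 6, 3, 7, 2]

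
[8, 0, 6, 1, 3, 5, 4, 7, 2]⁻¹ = [1, 3, 8, 4, 6, 5, 2, 7, 0]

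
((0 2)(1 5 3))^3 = (0 2)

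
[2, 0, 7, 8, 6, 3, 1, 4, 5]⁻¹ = [1, 6, 0, 5, 7, 8, 4, 2, 3]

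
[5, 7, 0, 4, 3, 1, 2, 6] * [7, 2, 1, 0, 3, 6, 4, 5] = [6, 5, 7, 3, 0, 2, 1, 4]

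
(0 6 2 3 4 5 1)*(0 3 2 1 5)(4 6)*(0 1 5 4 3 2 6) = (0 3)(1 2 6 5 4)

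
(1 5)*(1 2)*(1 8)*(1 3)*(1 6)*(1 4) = (1 5 2 8 3 6 4)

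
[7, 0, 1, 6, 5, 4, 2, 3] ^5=[1, 2, 6, 7, 5, 4, 3, 0] 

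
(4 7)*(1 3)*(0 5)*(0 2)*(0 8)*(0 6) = (0 5 2 8 6) (1 3) (4 7) 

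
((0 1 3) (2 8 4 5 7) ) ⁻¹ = (0 3 1) (2 7 5 4 8) 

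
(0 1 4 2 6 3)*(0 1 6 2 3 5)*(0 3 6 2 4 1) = (0 2 4 6 5 3)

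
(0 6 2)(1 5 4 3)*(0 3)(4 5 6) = (0 4)(1 6 2 3)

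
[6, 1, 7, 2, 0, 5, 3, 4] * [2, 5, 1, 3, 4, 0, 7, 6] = [7, 5, 6, 1, 2, 0, 3, 4]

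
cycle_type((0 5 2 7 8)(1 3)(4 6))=2^2.5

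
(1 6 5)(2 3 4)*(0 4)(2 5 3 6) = (0 4 5 1 2 6 3)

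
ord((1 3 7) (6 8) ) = 6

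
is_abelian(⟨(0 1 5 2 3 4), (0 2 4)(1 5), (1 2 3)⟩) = no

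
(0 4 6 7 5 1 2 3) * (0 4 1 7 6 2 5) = (0 1 5 7)(2 3 4)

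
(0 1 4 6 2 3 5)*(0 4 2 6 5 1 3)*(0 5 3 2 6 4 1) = (0 2 5 1 6 4 3) 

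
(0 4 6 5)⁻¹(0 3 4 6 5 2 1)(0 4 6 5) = (0 2 1 4 3 6 5)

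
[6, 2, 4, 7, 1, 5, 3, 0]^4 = [0, 2, 4, 3, 1, 5, 6, 7]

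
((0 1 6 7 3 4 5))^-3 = (0 3 1 4 6 5 7)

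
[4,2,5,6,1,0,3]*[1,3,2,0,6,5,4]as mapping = [0→6,1→2,2→5,3→4,4→3,5→1,6→0]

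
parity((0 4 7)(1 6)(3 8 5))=odd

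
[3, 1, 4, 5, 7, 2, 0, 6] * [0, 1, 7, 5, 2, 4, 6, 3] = [5, 1, 2, 4, 3, 7, 0, 6]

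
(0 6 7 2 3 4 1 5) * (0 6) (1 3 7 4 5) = (2 7) (3 5 6 4) 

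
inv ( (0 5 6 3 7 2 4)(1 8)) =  (0 4 2 7 3 6 5)(1 8)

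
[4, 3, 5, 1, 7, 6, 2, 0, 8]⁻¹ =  [7, 3, 6, 1, 0, 2, 5, 4, 8]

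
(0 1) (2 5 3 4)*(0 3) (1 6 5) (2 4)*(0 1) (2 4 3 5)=(0 6 2) (1 5) (3 4) 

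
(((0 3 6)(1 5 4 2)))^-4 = (0 6 3)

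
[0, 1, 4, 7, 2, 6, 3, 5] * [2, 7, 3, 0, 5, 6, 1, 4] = [2, 7, 5, 4, 3, 1, 0, 6]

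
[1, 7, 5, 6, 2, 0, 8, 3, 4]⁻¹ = [5, 0, 4, 7, 8, 2, 3, 1, 6]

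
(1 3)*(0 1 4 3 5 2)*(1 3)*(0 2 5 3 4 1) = (0 4)(1 3)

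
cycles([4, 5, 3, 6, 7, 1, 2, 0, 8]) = (0 4 7)(1 5)(2 3 6)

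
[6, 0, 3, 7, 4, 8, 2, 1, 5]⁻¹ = [1, 7, 6, 2, 4, 8, 0, 3, 5]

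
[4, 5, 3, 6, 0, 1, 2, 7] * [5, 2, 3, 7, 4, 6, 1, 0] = [4, 6, 7, 1, 5, 2, 3, 0]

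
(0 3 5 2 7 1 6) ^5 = (0 1 2 3 6 7 5) 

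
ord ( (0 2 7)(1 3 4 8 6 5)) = 6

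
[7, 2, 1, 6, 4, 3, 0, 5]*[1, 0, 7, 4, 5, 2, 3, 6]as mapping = [0→6, 1→7, 2→0, 3→3, 4→5, 5→4, 6→1, 7→2]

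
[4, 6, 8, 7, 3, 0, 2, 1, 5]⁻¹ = [5, 7, 6, 4, 0, 8, 1, 3, 2]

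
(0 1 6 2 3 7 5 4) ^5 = (0 7 6 4 3 1 5 2) 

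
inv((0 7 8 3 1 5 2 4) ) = (0 4 2 5 1 3 8 7) 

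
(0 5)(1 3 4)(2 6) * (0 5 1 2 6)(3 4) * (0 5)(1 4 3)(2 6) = (0 4 6 2 5)(1 3)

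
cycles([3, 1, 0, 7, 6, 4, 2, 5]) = (0 3 7 5 4 6 2) 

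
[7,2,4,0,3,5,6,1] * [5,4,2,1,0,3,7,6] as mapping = [0→6,1→2,2→0,3→5,4→1,5→3,6→7,7→4] 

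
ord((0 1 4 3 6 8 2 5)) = 8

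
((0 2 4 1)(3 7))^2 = (0 4)(1 2)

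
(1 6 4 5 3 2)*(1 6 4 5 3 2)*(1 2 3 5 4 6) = (1 6 4 5 3 2)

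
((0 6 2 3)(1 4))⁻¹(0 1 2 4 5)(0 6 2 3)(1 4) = (1 5 6 4 3)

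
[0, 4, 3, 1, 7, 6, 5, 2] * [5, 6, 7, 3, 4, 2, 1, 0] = [5, 4, 3, 6, 0, 1, 2, 7]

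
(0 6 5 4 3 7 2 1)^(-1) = (0 1 2 7 3 4 5 6)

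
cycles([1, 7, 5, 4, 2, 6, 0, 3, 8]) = (0 1 7 3 4 2 5 6)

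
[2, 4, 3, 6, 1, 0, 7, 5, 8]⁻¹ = [5, 4, 0, 2, 1, 7, 3, 6, 8]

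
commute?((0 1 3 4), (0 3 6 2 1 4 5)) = no:(0 1 3 4) * (0 3 6 2 1 4 5) = (0 4 3 5)(1 6 2), (0 3 6 2 1 4 5) * (0 1 3 4) = (0 4 5 1)(2 3 6)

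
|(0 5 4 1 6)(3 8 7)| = 15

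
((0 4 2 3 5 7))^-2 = (0 5 2)(3 4 7)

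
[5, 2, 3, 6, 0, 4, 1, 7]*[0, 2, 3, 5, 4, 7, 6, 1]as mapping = [0→7, 1→3, 2→5, 3→6, 4→0, 5→4, 6→2, 7→1]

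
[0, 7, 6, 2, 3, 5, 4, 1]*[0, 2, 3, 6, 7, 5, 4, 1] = [0, 1, 4, 3, 6, 5, 7, 2]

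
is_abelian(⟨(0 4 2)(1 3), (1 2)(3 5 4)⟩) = no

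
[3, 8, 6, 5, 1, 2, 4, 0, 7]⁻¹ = [7, 4, 5, 0, 6, 3, 2, 8, 1]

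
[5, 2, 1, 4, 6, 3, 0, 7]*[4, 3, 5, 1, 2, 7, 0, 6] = [7, 5, 3, 2, 0, 1, 4, 6]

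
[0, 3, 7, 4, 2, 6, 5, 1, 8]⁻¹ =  [0, 7, 4, 1, 3, 6, 5, 2, 8]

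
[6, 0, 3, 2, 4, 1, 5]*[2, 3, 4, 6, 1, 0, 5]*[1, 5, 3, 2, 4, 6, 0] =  [6, 3, 0, 4, 5, 2, 1]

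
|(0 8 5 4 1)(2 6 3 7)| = 20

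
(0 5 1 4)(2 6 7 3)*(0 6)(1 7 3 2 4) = (0 5 7 2)(3 4 6)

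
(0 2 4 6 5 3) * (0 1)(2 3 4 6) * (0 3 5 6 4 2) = (0 5 2 4)(1 3)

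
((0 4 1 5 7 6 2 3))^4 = (0 7)(1 2)(3 5)(4 6)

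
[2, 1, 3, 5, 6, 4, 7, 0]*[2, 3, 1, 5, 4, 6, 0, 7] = [1, 3, 5, 6, 0, 4, 7, 2]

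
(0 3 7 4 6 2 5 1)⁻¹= (0 1 5 2 6 4 7 3)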